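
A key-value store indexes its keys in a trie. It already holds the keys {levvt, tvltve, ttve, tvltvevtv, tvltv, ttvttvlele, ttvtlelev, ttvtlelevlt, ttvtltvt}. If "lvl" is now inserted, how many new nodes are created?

2

"l" is already a path in the trie; the remaining "vl" must be added.
Each of the 2 remaining characters creates one node.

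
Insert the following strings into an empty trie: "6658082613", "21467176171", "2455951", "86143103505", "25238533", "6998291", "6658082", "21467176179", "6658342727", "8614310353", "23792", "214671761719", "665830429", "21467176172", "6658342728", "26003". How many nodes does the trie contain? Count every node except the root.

For each word, the new-node count is its length minus the longest prefix already in the trie:
  "6658082613" → 10 new (6, 6, 5, 8, 0, 8, 2, 6, 1, 3)
  "21467176171" → 11 new (2, 1, 4, 6, 7, 1, 7, 6, 1, 7, 1)
  "2455951" → prefix "2" already present; 6 new (4, 5, 5, 9, 5, 1)
  "86143103505" → 11 new (8, 6, 1, 4, 3, 1, 0, 3, 5, 0, 5)
  "25238533" → prefix "2" already present; 7 new (5, 2, 3, 8, 5, 3, 3)
  "6998291" → prefix "6" already present; 6 new (9, 9, 8, 2, 9, 1)
  "6658082" → prefix "6658082" already present; 0 new (none)
  "21467176179" → prefix "2146717617" already present; 1 new (9)
  "6658342727" → prefix "6658" already present; 6 new (3, 4, 2, 7, 2, 7)
  "8614310353" → prefix "861431035" already present; 1 new (3)
  "23792" → prefix "2" already present; 4 new (3, 7, 9, 2)
  "214671761719" → prefix "21467176171" already present; 1 new (9)
  "665830429" → prefix "66583" already present; 4 new (0, 4, 2, 9)
  "21467176172" → prefix "2146717617" already present; 1 new (2)
  "6658342728" → prefix "665834272" already present; 1 new (8)
  "26003" → prefix "2" already present; 4 new (6, 0, 0, 3)
Total nodes = 10 + 11 + 6 + 11 + 7 + 6 + 0 + 1 + 6 + 1 + 4 + 1 + 4 + 1 + 1 + 4 = 74

74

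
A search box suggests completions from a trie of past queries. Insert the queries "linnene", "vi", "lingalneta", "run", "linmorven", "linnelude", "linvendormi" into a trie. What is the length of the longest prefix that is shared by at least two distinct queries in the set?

The deepest shared node is where two words last agree before diverging.
e.g. "linnelude" and "linnene" share the prefix "linne" of length 5; no pair shares a longer one.
Longest shared-prefix length: 5

5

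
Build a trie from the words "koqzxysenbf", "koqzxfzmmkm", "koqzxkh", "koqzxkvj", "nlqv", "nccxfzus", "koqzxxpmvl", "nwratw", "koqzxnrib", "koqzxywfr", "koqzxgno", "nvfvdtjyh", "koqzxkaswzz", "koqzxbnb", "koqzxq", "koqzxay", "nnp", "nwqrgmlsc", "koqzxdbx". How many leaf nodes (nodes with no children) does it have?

Leaves are exactly the stored words that no other stored word extends.
Those words: "koqzxay", "koqzxbnb", "koqzxdbx", "koqzxfzmmkm", "koqzxgno", "koqzxkaswzz", "koqzxkh", "koqzxkvj", "koqzxnrib", "koqzxq", "koqzxxpmvl", "koqzxysenbf", "koqzxywfr", "nccxfzus", "nlqv", "nnp", "nvfvdtjyh", "nwqrgmlsc", "nwratw"
Leaf count: 19

19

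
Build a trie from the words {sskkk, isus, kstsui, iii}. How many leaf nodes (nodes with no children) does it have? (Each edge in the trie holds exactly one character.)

Leaves are exactly the stored words that no other stored word extends.
Those words: "iii", "isus", "kstsui", "sskkk"
Leaf count: 4

4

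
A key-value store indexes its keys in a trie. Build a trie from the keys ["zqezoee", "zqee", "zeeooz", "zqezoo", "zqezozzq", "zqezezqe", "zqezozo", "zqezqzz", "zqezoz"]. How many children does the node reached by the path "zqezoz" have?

Walk "zqezoz" from the root, arriving at one node.
Distinct next characters after "zqezoz": o, z.
That node has 2 child edges.

2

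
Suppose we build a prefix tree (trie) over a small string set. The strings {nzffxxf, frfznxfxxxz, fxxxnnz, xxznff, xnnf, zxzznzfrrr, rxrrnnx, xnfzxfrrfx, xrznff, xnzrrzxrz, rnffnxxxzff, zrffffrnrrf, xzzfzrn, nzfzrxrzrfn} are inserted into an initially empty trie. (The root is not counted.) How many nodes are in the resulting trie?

104

Trace insertions, counting only characters that open a new branch:
  "nzffxxf" → 7 new (n, z, f, f, x, x, f)
  "frfznxfxxxz" → 11 new (f, r, f, z, n, x, f, x, x, x, z)
  "fxxxnnz" → prefix "f" already present; 6 new (x, x, x, n, n, z)
  "xxznff" → 6 new (x, x, z, n, f, f)
  "xnnf" → prefix "x" already present; 3 new (n, n, f)
  "zxzznzfrrr" → 10 new (z, x, z, z, n, z, f, r, r, r)
  "rxrrnnx" → 7 new (r, x, r, r, n, n, x)
  "xnfzxfrrfx" → prefix "xn" already present; 8 new (f, z, x, f, r, r, f, x)
  "xrznff" → prefix "x" already present; 5 new (r, z, n, f, f)
  "xnzrrzxrz" → prefix "xn" already present; 7 new (z, r, r, z, x, r, z)
  "rnffnxxxzff" → prefix "r" already present; 10 new (n, f, f, n, x, x, x, z, f, f)
  "zrffffrnrrf" → prefix "z" already present; 10 new (r, f, f, f, f, r, n, r, r, f)
  "xzzfzrn" → prefix "x" already present; 6 new (z, z, f, z, r, n)
  "nzfzrxrzrfn" → prefix "nzf" already present; 8 new (z, r, x, r, z, r, f, n)
Total nodes = 7 + 11 + 6 + 6 + 3 + 10 + 7 + 8 + 5 + 7 + 10 + 10 + 6 + 8 = 104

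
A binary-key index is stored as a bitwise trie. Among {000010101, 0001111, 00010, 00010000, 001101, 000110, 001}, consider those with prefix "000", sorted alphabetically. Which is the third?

DFS of the "000" subtree visits, in order: "000010101", "00010", "00010000", "000110", "0001111"
The 3rd is 00010000.

00010000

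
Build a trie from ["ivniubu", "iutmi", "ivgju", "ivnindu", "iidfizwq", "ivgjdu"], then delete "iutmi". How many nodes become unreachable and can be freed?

4

Walk "iutmi" from the leaf back toward the root, removing each node that no remaining word uses.
The suffix "utmi" (4 nodes) is used only by "iutmi"; the node for "i" still has the child "v", so pruning stops there.
Nodes removed: 4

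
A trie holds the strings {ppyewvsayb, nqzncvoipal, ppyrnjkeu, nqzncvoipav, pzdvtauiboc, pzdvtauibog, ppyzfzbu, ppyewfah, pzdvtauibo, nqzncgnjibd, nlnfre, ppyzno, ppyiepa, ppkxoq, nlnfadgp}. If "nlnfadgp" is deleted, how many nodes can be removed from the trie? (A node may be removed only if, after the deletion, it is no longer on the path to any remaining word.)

4

A node on "nlnfadgp"'s path can go only if nothing else ends at it or branches off below it.
The suffix "adgp" (4 nodes) is used only by "nlnfadgp"; the node for "nlnf" still has the child "r", so pruning stops there.
Nodes removed: 4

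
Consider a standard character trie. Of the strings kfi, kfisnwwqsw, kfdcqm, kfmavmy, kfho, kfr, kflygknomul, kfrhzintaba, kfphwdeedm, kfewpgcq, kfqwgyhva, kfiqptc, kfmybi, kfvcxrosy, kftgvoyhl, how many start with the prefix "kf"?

15

Filter for entries beginning with "kf":
Matches: "kfdcqm", "kfewpgcq", "kfho", "kfi", "kfiqptc", "kfisnwwqsw", "kflygknomul", "kfmavmy", "kfmybi", "kfphwdeedm", "kfqwgyhva", "kfr", "kfrhzintaba", "kftgvoyhl", "kfvcxrosy"
Count: 15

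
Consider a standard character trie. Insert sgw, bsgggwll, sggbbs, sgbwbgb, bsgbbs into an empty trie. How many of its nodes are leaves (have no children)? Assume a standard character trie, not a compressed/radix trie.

Leaves are exactly the stored words that no other stored word extends.
Those words: "bsgbbs", "bsgggwll", "sgbwbgb", "sggbbs", "sgw"
Leaf count: 5

5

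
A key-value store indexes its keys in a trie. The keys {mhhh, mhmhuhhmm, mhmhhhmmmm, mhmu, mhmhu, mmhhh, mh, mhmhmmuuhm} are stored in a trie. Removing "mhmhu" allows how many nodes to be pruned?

0

Walk "mhmhu" from the leaf back toward the root, removing each node that no remaining word uses.
Every node on "mhmhu" is still needed (e.g. by "mhmhuhhmm"), so nothing is freed.
Nodes removed: 0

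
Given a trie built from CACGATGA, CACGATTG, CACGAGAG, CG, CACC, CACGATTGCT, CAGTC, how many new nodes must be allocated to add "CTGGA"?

4

Walking "CTGGA" from the root, the first 1 characters ("C") follow existing edges; "T" is the first miss.
So 5 − 1 = 4 new nodes.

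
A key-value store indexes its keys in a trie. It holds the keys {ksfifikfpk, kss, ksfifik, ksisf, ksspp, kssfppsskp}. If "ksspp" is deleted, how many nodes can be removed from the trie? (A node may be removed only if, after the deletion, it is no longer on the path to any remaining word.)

Walk "ksspp" from the leaf back toward the root, removing each node that no remaining word uses.
The suffix "pp" (2 nodes) is used only by "ksspp"; the node for "kss" still has the child "f", so pruning stops there.
Nodes removed: 2

2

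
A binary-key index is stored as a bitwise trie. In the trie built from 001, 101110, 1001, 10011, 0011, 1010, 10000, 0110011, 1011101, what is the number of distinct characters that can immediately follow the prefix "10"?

2

Follow the path "10" to its node, then look at its outgoing edges.
Characters that immediately follow "10" among the stored strings: {0, 1}.
That node has 2 child edges.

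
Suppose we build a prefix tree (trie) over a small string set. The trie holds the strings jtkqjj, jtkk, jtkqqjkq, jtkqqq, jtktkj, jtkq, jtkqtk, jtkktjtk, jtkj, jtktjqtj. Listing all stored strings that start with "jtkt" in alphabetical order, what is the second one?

jtktkj

Words with prefix "jtkt", in lexicographic order: "jtktjqtj", "jtktkj"
Position 2: jtktkj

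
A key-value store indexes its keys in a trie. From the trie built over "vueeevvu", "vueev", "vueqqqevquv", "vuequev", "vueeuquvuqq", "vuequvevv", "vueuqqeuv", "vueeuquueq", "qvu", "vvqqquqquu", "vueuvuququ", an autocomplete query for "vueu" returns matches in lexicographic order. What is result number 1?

Filter for "vueu…" and sort: "vueuqqeuv", "vueuvuququ"
The 1st is vueuqqeuv.

vueuqqeuv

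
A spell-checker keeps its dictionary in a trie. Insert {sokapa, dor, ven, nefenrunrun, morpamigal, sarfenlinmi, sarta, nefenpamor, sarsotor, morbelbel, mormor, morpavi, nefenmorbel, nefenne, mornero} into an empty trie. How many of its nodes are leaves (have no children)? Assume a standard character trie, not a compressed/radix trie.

15

Leaves are exactly the stored words that no other stored word extends.
Those words: "dor", "morbelbel", "mormor", "mornero", "morpamigal", "morpavi", "nefenmorbel", "nefenne", "nefenpamor", "nefenrunrun", "sarfenlinmi", "sarsotor", "sarta", "sokapa", "ven"
Leaf count: 15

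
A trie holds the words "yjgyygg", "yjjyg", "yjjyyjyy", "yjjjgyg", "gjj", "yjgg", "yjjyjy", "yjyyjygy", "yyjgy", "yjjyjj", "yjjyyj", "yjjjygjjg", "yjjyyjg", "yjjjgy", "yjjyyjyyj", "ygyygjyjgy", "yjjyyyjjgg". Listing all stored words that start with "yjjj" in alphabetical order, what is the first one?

DFS of the "yjjj" subtree visits, in order: "yjjjgy", "yjjjgyg", "yjjjygjjg"
Position 1: yjjjgy

yjjjgy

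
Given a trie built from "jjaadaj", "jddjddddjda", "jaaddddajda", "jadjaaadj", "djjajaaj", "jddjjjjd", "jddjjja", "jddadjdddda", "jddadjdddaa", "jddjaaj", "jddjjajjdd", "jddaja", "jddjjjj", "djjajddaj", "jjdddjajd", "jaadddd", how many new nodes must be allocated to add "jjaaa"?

1

Walking "jjaaa" from the root, the first 4 characters ("jjaa") follow existing edges; "a" is the first miss.
New nodes needed: |"jjaaa"| − 4 = 5 − 4 = 1.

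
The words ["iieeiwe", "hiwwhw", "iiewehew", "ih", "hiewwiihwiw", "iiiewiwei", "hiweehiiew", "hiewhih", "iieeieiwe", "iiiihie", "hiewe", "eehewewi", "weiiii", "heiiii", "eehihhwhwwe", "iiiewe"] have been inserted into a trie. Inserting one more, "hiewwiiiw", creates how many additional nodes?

2

Walking "hiewwiiiw" from the root, the first 7 characters ("hiewwii") follow existing edges; "i" is the first miss.
So 9 − 7 = 2 new nodes.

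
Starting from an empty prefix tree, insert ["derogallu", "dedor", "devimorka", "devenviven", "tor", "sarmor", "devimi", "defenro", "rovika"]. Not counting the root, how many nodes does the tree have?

Count nodes per top-level branch (shared prefixes stored once):
  'd'-branch (dedor, defenro, derogallu, devenviven, devimi, devimorka): 32 nodes
  'r'-branch (rovika): 6 nodes
  's'-branch (sarmor): 6 nodes
  't'-branch (tor): 3 nodes
Sum: 47

47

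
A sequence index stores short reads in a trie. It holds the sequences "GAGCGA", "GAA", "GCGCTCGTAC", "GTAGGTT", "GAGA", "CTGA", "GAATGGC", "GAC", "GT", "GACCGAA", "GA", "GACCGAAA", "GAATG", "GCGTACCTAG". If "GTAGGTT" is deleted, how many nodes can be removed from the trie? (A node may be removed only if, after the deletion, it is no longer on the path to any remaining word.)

5

Walk "GTAGGTT" from the leaf back toward the root, removing each node that no remaining word uses.
The suffix "AGGTT" (5 nodes) is used only by "GTAGGTT"; "GT" is itself a stored word, so pruning stops there.
Nodes removed: 5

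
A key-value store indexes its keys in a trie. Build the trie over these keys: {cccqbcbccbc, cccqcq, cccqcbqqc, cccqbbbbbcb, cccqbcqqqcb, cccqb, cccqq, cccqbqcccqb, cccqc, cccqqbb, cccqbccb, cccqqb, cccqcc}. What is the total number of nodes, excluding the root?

40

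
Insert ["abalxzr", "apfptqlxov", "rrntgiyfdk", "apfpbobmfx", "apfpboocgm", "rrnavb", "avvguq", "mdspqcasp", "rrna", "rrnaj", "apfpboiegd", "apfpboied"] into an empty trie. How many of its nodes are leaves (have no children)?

11

Leaves are exactly the stored words that no other stored word extends.
Those words: "abalxzr", "apfpbobmfx", "apfpboied", "apfpboiegd", "apfpboocgm", "apfptqlxov", "avvguq", "mdspqcasp", "rrnaj", "rrnavb", "rrntgiyfdk"
Leaf count: 11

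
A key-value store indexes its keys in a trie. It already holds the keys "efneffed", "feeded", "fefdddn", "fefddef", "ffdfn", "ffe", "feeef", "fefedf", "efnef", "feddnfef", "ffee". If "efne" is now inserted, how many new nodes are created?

0

Every character of "efne" already lies on an existing path (it is a prefix of some stored word).
No new nodes are needed: 0.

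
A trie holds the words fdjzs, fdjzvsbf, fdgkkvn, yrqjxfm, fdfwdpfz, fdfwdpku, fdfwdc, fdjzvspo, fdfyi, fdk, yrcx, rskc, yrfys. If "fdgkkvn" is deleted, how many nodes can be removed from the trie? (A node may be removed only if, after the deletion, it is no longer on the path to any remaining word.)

A node on "fdgkkvn"'s path can go only if nothing else ends at it or branches off below it.
The suffix "gkkvn" (5 nodes) is used only by "fdgkkvn"; the node for "fd" still has the child "j", so pruning stops there.
Nodes removed: 5

5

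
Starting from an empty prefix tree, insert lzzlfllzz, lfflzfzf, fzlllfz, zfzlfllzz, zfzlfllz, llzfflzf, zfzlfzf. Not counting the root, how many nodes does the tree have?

Trace insertions, counting only characters that open a new branch:
  "lzzlfllzz" → 9 new (l, z, z, l, f, l, l, z, z)
  "lfflzfzf" → prefix "l" already present; 7 new (f, f, l, z, f, z, f)
  "fzlllfz" → 7 new (f, z, l, l, l, f, z)
  "zfzlfllzz" → 9 new (z, f, z, l, f, l, l, z, z)
  "zfzlfllz" → prefix "zfzlfllz" already present; 0 new (none)
  "llzfflzf" → prefix "l" already present; 7 new (l, z, f, f, l, z, f)
  "zfzlfzf" → prefix "zfzlf" already present; 2 new (z, f)
Total nodes = 9 + 7 + 7 + 9 + 0 + 7 + 2 = 41

41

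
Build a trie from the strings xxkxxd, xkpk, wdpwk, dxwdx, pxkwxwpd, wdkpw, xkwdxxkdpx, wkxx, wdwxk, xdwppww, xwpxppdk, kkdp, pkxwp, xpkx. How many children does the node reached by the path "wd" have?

3

Walk "wd" from the root, arriving at one node.
Characters that immediately follow "wd" among the stored strings: {k, p, w}.
That node has 3 child edges.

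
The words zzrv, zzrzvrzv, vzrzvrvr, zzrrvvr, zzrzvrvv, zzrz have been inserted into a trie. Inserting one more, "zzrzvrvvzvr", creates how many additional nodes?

"zzrzvrvv" is already a path in the trie; the remaining "zvr" must be added.
So 11 − 8 = 3 new nodes.

3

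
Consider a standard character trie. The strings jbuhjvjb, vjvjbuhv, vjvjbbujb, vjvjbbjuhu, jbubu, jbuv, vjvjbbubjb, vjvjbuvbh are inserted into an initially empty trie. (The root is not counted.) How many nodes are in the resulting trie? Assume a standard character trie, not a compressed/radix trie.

33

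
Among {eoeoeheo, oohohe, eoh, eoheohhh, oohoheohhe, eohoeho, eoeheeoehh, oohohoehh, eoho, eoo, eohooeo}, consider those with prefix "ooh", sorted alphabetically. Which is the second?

DFS of the "ooh" subtree visits, in order: "oohohe", "oohoheohhe", "oohohoehh"
The 2nd is oohoheohhe.

oohoheohhe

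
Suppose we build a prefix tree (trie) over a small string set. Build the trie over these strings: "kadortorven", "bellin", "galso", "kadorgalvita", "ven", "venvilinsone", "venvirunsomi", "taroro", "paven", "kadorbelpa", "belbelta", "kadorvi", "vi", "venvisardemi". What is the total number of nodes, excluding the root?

Insert word by word; a character creates a node only if that edge doesn't already exist:
  "kadortorven" → 11 new (k, a, d, o, r, t, o, r, v, e, n)
  "bellin" → 6 new (b, e, l, l, i, n)
  "galso" → 5 new (g, a, l, s, o)
  "kadorgalvita" → prefix "kador" already present; 7 new (g, a, l, v, i, t, a)
  "ven" → 3 new (v, e, n)
  "venvilinsone" → prefix "ven" already present; 9 new (v, i, l, i, n, s, o, n, e)
  "venvirunsomi" → prefix "venvi" already present; 7 new (r, u, n, s, o, m, i)
  "taroro" → 6 new (t, a, r, o, r, o)
  "paven" → 5 new (p, a, v, e, n)
  "kadorbelpa" → prefix "kador" already present; 5 new (b, e, l, p, a)
  "belbelta" → prefix "bel" already present; 5 new (b, e, l, t, a)
  "kadorvi" → prefix "kador" already present; 2 new (v, i)
  "vi" → prefix "v" already present; 1 new (i)
  "venvisardemi" → prefix "venvi" already present; 7 new (s, a, r, d, e, m, i)
Total nodes = 11 + 6 + 5 + 7 + 3 + 9 + 7 + 6 + 5 + 5 + 5 + 2 + 1 + 7 = 79

79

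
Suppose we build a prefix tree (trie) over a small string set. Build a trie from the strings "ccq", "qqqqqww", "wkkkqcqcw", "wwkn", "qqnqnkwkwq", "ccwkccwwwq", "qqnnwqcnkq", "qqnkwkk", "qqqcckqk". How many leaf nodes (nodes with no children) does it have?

9

Leaves are exactly the stored words that no other stored word extends.
Those words: "ccq", "ccwkccwwwq", "qqnkwkk", "qqnnwqcnkq", "qqnqnkwkwq", "qqqcckqk", "qqqqqww", "wkkkqcqcw", "wwkn"
Leaf count: 9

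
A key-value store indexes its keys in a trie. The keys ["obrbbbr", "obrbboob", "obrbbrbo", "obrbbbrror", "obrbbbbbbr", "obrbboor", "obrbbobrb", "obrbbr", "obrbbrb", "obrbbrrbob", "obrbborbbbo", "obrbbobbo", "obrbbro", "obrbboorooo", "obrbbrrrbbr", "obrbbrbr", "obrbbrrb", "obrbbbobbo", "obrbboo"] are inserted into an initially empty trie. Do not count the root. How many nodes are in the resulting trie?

48

Trace insertions, counting only characters that open a new branch:
  "obrbbbr" → 7 new (o, b, r, b, b, b, r)
  "obrbboob" → prefix "obrbb" already present; 3 new (o, o, b)
  "obrbbrbo" → prefix "obrbb" already present; 3 new (r, b, o)
  "obrbbbrror" → prefix "obrbbbr" already present; 3 new (r, o, r)
  "obrbbbbbbr" → prefix "obrbbb" already present; 4 new (b, b, b, r)
  "obrbboor" → prefix "obrbboo" already present; 1 new (r)
  "obrbbobrb" → prefix "obrbbo" already present; 3 new (b, r, b)
  "obrbbr" → prefix "obrbbr" already present; 0 new (none)
  "obrbbrb" → prefix "obrbbrb" already present; 0 new (none)
  "obrbbrrbob" → prefix "obrbbr" already present; 4 new (r, b, o, b)
  "obrbborbbbo" → prefix "obrbbo" already present; 5 new (r, b, b, b, o)
  "obrbbobbo" → prefix "obrbbob" already present; 2 new (b, o)
  "obrbbro" → prefix "obrbbr" already present; 1 new (o)
  "obrbboorooo" → prefix "obrbboor" already present; 3 new (o, o, o)
  "obrbbrrrbbr" → prefix "obrbbrr" already present; 4 new (r, b, b, r)
  "obrbbrbr" → prefix "obrbbrb" already present; 1 new (r)
  "obrbbrrb" → prefix "obrbbrrb" already present; 0 new (none)
  "obrbbbobbo" → prefix "obrbbb" already present; 4 new (o, b, b, o)
  "obrbboo" → prefix "obrbboo" already present; 0 new (none)
Total nodes = 7 + 3 + 3 + 3 + 4 + 1 + 3 + 0 + 0 + 4 + 5 + 2 + 1 + 3 + 4 + 1 + 0 + 4 + 0 = 48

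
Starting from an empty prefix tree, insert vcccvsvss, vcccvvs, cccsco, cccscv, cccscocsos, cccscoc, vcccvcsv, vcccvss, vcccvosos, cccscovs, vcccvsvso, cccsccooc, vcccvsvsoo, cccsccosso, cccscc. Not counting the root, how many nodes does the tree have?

For each word, the new-node count is its length minus the longest prefix already in the trie:
  "vcccvsvss" → 9 new (v, c, c, c, v, s, v, s, s)
  "vcccvvs" → prefix "vcccv" already present; 2 new (v, s)
  "cccsco" → 6 new (c, c, c, s, c, o)
  "cccscv" → prefix "cccsc" already present; 1 new (v)
  "cccscocsos" → prefix "cccsco" already present; 4 new (c, s, o, s)
  "cccscoc" → prefix "cccscoc" already present; 0 new (none)
  "vcccvcsv" → prefix "vcccv" already present; 3 new (c, s, v)
  "vcccvss" → prefix "vcccvs" already present; 1 new (s)
  "vcccvosos" → prefix "vcccv" already present; 4 new (o, s, o, s)
  "cccscovs" → prefix "cccsco" already present; 2 new (v, s)
  "vcccvsvso" → prefix "vcccvsvs" already present; 1 new (o)
  "cccsccooc" → prefix "cccsc" already present; 4 new (c, o, o, c)
  "vcccvsvsoo" → prefix "vcccvsvso" already present; 1 new (o)
  "cccsccosso" → prefix "cccscco" already present; 3 new (s, s, o)
  "cccscc" → prefix "cccscc" already present; 0 new (none)
Total nodes = 9 + 2 + 6 + 1 + 4 + 0 + 3 + 1 + 4 + 2 + 1 + 4 + 1 + 3 + 0 = 41

41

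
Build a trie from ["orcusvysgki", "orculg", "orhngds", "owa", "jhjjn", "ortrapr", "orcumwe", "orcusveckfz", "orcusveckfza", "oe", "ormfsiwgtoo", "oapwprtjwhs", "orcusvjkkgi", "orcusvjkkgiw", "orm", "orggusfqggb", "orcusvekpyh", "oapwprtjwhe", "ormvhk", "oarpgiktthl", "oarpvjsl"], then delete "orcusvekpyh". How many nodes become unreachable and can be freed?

4

After clearing the end-marker at "orcusvekpyh", prune upward until reaching a node still needed by another word.
The suffix "kpyh" (4 nodes) is used only by "orcusvekpyh"; the node for "orcusve" still has the child "c", so pruning stops there.
Nodes removed: 4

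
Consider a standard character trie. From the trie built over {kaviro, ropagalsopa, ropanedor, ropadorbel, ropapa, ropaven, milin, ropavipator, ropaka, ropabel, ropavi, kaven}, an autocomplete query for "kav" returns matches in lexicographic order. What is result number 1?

DFS of the "kav" subtree visits, in order: "kaven", "kaviro"
The 1st is kaven.

kaven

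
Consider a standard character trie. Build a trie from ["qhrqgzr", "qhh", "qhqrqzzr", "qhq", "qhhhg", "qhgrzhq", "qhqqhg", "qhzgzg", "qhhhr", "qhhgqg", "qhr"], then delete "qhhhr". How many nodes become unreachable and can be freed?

1

Walk "qhhhr" from the leaf back toward the root, removing each node that no remaining word uses.
The suffix "r" (1 node) is used only by "qhhhr"; the node for "qhhh" still has the child "g", so pruning stops there.
Nodes removed: 1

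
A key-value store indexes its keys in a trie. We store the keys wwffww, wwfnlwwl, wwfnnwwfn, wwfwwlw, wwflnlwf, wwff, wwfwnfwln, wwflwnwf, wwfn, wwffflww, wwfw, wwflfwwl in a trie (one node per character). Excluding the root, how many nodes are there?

42

For each word, the new-node count is its length minus the longest prefix already in the trie:
  "wwffww" → 6 new (w, w, f, f, w, w)
  "wwfnlwwl" → prefix "wwf" already present; 5 new (n, l, w, w, l)
  "wwfnnwwfn" → prefix "wwfn" already present; 5 new (n, w, w, f, n)
  "wwfwwlw" → prefix "wwf" already present; 4 new (w, w, l, w)
  "wwflnlwf" → prefix "wwf" already present; 5 new (l, n, l, w, f)
  "wwff" → prefix "wwff" already present; 0 new (none)
  "wwfwnfwln" → prefix "wwfw" already present; 5 new (n, f, w, l, n)
  "wwflwnwf" → prefix "wwfl" already present; 4 new (w, n, w, f)
  "wwfn" → prefix "wwfn" already present; 0 new (none)
  "wwffflww" → prefix "wwff" already present; 4 new (f, l, w, w)
  "wwfw" → prefix "wwfw" already present; 0 new (none)
  "wwflfwwl" → prefix "wwfl" already present; 4 new (f, w, w, l)
Total nodes = 6 + 5 + 5 + 4 + 5 + 0 + 5 + 4 + 0 + 4 + 0 + 4 = 42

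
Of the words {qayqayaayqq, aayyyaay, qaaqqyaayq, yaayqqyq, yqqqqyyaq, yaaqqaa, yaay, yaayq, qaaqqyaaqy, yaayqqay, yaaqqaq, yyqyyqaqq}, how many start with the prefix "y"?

8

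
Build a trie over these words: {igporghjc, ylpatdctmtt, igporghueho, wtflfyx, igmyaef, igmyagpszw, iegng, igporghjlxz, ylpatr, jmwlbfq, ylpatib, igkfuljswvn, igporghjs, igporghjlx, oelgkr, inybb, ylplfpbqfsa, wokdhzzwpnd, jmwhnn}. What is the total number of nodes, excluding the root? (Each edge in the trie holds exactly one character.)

99

Trace insertions, counting only characters that open a new branch:
  "igporghjc" → 9 new (i, g, p, o, r, g, h, j, c)
  "ylpatdctmtt" → 11 new (y, l, p, a, t, d, c, t, m, t, t)
  "igporghueho" → prefix "igporgh" already present; 4 new (u, e, h, o)
  "wtflfyx" → 7 new (w, t, f, l, f, y, x)
  "igmyaef" → prefix "ig" already present; 5 new (m, y, a, e, f)
  "igmyagpszw" → prefix "igmya" already present; 5 new (g, p, s, z, w)
  "iegng" → prefix "i" already present; 4 new (e, g, n, g)
  "igporghjlxz" → prefix "igporghj" already present; 3 new (l, x, z)
  "ylpatr" → prefix "ylpat" already present; 1 new (r)
  "jmwlbfq" → 7 new (j, m, w, l, b, f, q)
  "ylpatib" → prefix "ylpat" already present; 2 new (i, b)
  "igkfuljswvn" → prefix "ig" already present; 9 new (k, f, u, l, j, s, w, v, n)
  "igporghjs" → prefix "igporghj" already present; 1 new (s)
  "igporghjlx" → prefix "igporghjlx" already present; 0 new (none)
  "oelgkr" → 6 new (o, e, l, g, k, r)
  "inybb" → prefix "i" already present; 4 new (n, y, b, b)
  "ylplfpbqfsa" → prefix "ylp" already present; 8 new (l, f, p, b, q, f, s, a)
  "wokdhzzwpnd" → prefix "w" already present; 10 new (o, k, d, h, z, z, w, p, n, d)
  "jmwhnn" → prefix "jmw" already present; 3 new (h, n, n)
Total nodes = 9 + 11 + 4 + 7 + 5 + 5 + 4 + 3 + 1 + 7 + 2 + 9 + 1 + 0 + 6 + 4 + 8 + 10 + 3 = 99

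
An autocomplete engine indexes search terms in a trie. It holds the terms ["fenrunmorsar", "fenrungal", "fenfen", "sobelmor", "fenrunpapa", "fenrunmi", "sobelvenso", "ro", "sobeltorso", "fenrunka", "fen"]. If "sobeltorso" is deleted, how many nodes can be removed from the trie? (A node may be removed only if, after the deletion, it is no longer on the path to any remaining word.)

5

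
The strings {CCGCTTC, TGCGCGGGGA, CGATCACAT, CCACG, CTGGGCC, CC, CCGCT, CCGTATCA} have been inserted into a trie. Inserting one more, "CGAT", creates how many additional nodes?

0

Every character of "CGAT" already lies on an existing path (it is a prefix of some stored word).
No new nodes are needed: 0.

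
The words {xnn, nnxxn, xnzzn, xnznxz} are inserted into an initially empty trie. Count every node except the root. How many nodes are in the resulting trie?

Insert word by word; a character creates a node only if that edge doesn't already exist:
  "xnn" → 3 new (x, n, n)
  "nnxxn" → 5 new (n, n, x, x, n)
  "xnzzn" → prefix "xn" already present; 3 new (z, z, n)
  "xnznxz" → prefix "xnz" already present; 3 new (n, x, z)
Total nodes = 3 + 5 + 3 + 3 = 14

14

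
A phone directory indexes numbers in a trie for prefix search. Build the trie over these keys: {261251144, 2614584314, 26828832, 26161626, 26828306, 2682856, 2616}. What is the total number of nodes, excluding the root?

Count nodes per top-level branch (shared prefixes stored once):
  '2'-branch (261251144, 2614584314, 2616, 26161626, 26828306, 2682856, 26828832): 32 nodes
Sum: 32

32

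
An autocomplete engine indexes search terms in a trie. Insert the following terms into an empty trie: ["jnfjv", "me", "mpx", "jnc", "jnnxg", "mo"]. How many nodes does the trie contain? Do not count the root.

14

Insert word by word; a character creates a node only if that edge doesn't already exist:
  "jnfjv" → 5 new (j, n, f, j, v)
  "me" → 2 new (m, e)
  "mpx" → prefix "m" already present; 2 new (p, x)
  "jnc" → prefix "jn" already present; 1 new (c)
  "jnnxg" → prefix "jn" already present; 3 new (n, x, g)
  "mo" → prefix "m" already present; 1 new (o)
Total nodes = 5 + 2 + 2 + 1 + 3 + 1 = 14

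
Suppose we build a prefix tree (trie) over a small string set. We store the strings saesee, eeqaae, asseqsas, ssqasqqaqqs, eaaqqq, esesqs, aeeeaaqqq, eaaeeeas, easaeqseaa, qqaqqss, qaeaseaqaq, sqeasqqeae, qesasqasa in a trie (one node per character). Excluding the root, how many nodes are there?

94

For each word, the new-node count is its length minus the longest prefix already in the trie:
  "saesee" → 6 new (s, a, e, s, e, e)
  "eeqaae" → 6 new (e, e, q, a, a, e)
  "asseqsas" → 8 new (a, s, s, e, q, s, a, s)
  "ssqasqqaqqs" → prefix "s" already present; 10 new (s, q, a, s, q, q, a, q, q, s)
  "eaaqqq" → prefix "e" already present; 5 new (a, a, q, q, q)
  "esesqs" → prefix "e" already present; 5 new (s, e, s, q, s)
  "aeeeaaqqq" → prefix "a" already present; 8 new (e, e, e, a, a, q, q, q)
  "eaaeeeas" → prefix "eaa" already present; 5 new (e, e, e, a, s)
  "easaeqseaa" → prefix "ea" already present; 8 new (s, a, e, q, s, e, a, a)
  "qqaqqss" → 7 new (q, q, a, q, q, s, s)
  "qaeaseaqaq" → prefix "q" already present; 9 new (a, e, a, s, e, a, q, a, q)
  "sqeasqqeae" → prefix "s" already present; 9 new (q, e, a, s, q, q, e, a, e)
  "qesasqasa" → prefix "q" already present; 8 new (e, s, a, s, q, a, s, a)
Total nodes = 6 + 6 + 8 + 10 + 5 + 5 + 8 + 5 + 8 + 7 + 9 + 9 + 8 = 94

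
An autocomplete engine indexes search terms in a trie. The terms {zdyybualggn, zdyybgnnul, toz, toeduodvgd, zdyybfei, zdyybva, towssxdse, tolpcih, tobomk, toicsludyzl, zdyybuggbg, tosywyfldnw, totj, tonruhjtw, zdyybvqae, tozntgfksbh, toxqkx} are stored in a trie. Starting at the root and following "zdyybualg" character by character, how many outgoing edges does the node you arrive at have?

The children of the "zdyybualg" node are the distinct next characters among strings starting with "zdyybualg".
Distinct next characters after "zdyybualg": g.
That node has 1 child edge.

1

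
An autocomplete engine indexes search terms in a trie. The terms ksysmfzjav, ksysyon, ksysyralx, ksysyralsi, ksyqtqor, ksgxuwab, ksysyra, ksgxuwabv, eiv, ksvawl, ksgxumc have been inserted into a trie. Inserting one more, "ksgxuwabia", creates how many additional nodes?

The longest prefix of "ksgxuwabia" already in the trie is "ksgxuwab" (length 8).
So 10 − 8 = 2 new nodes.

2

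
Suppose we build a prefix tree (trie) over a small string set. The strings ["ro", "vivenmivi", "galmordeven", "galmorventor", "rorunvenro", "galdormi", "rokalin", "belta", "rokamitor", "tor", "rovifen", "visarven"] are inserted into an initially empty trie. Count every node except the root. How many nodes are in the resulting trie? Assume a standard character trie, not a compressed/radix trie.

70

Count nodes per top-level branch (shared prefixes stored once):
  'b'-branch (belta): 5 nodes
  'g'-branch (galdormi, galmordeven, galmorventor): 22 nodes
  'r'-branch (ro, rokalin, rokamitor, rorunvenro, rovifen): 25 nodes
  't'-branch (tor): 3 nodes
  'v'-branch (visarven, vivenmivi): 15 nodes
Sum: 70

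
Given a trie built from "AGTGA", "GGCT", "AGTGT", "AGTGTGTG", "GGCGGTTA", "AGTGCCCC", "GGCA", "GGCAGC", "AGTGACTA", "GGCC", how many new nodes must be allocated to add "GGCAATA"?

3

Walking "GGCAATA" from the root, the first 4 characters ("GGCA") follow existing edges; "A" is the first miss.
Each of the 3 remaining characters creates one node.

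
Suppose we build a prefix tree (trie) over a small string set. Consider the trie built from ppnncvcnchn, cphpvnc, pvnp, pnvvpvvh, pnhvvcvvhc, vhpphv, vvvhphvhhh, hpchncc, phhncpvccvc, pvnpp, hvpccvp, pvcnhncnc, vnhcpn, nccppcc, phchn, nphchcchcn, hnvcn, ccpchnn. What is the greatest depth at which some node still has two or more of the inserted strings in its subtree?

The deepest shared node is where two words last agree before diverging.
"pvnp" and "pvnpp" agree on "pvnp" (4 characters) before diverging; nothing deeper is shared.
Longest shared-prefix length: 4

4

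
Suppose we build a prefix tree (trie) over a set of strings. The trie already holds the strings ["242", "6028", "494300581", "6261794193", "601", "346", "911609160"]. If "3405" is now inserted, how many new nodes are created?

2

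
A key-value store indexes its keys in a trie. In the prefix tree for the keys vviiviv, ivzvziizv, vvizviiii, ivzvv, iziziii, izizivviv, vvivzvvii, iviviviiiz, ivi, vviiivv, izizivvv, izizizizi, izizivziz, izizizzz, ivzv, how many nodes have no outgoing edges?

Leaves are exactly the stored words that no other stored word extends.
Those words: "iviviviiiz", "ivzvv", "ivzvziizv", "iziziii", "izizivviv", "izizivvv", "izizivziz", "izizizizi", "izizizzz", "vviiivv", "vviiviv", "vvivzvvii", "vvizviiii"
Leaf count: 13

13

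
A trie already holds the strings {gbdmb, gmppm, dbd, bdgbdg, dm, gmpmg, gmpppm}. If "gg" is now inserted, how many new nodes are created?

Walking "gg" from the root, the first 1 characters ("g") follow existing edges; "g" is the first miss.
New nodes needed: |"gg"| − 1 = 2 − 1 = 1.

1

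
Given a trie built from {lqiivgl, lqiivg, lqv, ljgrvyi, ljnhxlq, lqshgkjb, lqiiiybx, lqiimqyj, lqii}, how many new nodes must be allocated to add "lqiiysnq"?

Walking "lqiiysnq" from the root, the first 4 characters ("lqii") follow existing edges; "y" is the first miss.
So 8 − 4 = 4 new nodes.

4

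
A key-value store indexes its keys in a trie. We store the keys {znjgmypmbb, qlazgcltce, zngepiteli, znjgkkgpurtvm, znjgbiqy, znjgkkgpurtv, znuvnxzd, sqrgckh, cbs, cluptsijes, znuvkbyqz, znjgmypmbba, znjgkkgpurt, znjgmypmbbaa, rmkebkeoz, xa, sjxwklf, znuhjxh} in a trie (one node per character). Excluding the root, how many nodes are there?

94

Insert word by word; a character creates a node only if that edge doesn't already exist:
  "znjgmypmbb" → 10 new (z, n, j, g, m, y, p, m, b, b)
  "qlazgcltce" → 10 new (q, l, a, z, g, c, l, t, c, e)
  "zngepiteli" → prefix "zn" already present; 8 new (g, e, p, i, t, e, l, i)
  "znjgkkgpurtvm" → prefix "znjg" already present; 9 new (k, k, g, p, u, r, t, v, m)
  "znjgbiqy" → prefix "znjg" already present; 4 new (b, i, q, y)
  "znjgkkgpurtv" → prefix "znjgkkgpurtv" already present; 0 new (none)
  "znuvnxzd" → prefix "zn" already present; 6 new (u, v, n, x, z, d)
  "sqrgckh" → 7 new (s, q, r, g, c, k, h)
  "cbs" → 3 new (c, b, s)
  "cluptsijes" → prefix "c" already present; 9 new (l, u, p, t, s, i, j, e, s)
  "znuvkbyqz" → prefix "znuv" already present; 5 new (k, b, y, q, z)
  "znjgmypmbba" → prefix "znjgmypmbb" already present; 1 new (a)
  "znjgkkgpurt" → prefix "znjgkkgpurt" already present; 0 new (none)
  "znjgmypmbbaa" → prefix "znjgmypmbba" already present; 1 new (a)
  "rmkebkeoz" → 9 new (r, m, k, e, b, k, e, o, z)
  "xa" → 2 new (x, a)
  "sjxwklf" → prefix "s" already present; 6 new (j, x, w, k, l, f)
  "znuhjxh" → prefix "znu" already present; 4 new (h, j, x, h)
Total nodes = 10 + 10 + 8 + 9 + 4 + 0 + 6 + 7 + 3 + 9 + 5 + 1 + 0 + 1 + 9 + 2 + 6 + 4 = 94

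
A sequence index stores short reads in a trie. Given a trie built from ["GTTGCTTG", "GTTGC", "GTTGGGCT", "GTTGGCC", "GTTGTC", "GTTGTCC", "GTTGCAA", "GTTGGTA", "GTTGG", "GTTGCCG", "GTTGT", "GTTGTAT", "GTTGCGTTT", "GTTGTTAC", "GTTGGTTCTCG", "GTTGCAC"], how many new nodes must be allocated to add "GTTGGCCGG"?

2

The longest prefix of "GTTGGCCGG" already in the trie is "GTTGGCC" (length 7).
So 9 − 7 = 2 new nodes.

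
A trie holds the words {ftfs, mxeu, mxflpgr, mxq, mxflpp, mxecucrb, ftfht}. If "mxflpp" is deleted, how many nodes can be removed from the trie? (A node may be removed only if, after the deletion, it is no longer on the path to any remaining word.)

A node on "mxflpp"'s path can go only if nothing else ends at it or branches off below it.
The suffix "p" (1 node) is used only by "mxflpp"; the node for "mxflp" still has the child "g", so pruning stops there.
Nodes removed: 1

1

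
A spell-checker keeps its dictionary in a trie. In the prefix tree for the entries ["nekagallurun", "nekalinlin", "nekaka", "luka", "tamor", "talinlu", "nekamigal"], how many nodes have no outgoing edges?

7

Leaves are exactly the stored words that no other stored word extends.
Those words: "luka", "nekagallurun", "nekaka", "nekalinlin", "nekamigal", "talinlu", "tamor"
Leaf count: 7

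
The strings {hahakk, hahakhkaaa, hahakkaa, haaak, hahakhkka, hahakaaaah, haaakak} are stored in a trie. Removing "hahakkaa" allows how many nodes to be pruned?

After clearing the end-marker at "hahakkaa", prune upward until reaching a node still needed by another word.
The suffix "aa" (2 nodes) is used only by "hahakkaa"; "hahakk" is itself a stored word, so pruning stops there.
Nodes removed: 2

2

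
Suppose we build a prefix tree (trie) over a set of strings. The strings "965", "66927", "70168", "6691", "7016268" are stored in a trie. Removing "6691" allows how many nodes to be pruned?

Walk "6691" from the leaf back toward the root, removing each node that no remaining word uses.
The suffix "1" (1 node) is used only by "6691"; the node for "669" still has the child "2", so pruning stops there.
Nodes removed: 1

1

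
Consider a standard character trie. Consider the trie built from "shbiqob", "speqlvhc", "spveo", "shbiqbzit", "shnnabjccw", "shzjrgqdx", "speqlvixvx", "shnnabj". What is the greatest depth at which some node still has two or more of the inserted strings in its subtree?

7

The deepest shared node is where two words last agree before diverging.
e.g. "shnnabj" and "shnnabjccw" share the prefix "shnnabj" of length 7; no pair shares a longer one.
Longest shared-prefix length: 7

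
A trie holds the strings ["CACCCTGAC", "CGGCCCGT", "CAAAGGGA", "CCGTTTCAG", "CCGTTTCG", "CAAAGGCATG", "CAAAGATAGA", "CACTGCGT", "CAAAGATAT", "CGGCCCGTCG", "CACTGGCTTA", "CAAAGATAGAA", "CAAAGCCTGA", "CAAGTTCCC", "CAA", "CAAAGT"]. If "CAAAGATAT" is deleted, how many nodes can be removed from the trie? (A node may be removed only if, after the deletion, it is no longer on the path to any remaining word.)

1

Walk "CAAAGATAT" from the leaf back toward the root, removing each node that no remaining word uses.
The suffix "T" (1 node) is used only by "CAAAGATAT"; the node for "CAAAGATA" still has the child "G", so pruning stops there.
Nodes removed: 1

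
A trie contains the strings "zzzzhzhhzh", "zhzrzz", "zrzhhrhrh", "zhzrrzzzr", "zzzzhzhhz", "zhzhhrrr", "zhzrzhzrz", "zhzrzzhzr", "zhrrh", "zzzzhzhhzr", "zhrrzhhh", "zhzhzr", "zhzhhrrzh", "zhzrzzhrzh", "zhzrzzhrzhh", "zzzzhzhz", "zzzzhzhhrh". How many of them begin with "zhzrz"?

5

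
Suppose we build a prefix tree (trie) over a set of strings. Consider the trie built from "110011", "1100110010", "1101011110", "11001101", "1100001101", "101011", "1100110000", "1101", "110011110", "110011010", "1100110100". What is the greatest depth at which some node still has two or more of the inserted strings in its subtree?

9

The deepest shared node is where two words last agree before diverging.
"110011010" and "1100110100" agree on "110011010" (9 characters) before diverging; nothing deeper is shared.
Longest shared-prefix length: 9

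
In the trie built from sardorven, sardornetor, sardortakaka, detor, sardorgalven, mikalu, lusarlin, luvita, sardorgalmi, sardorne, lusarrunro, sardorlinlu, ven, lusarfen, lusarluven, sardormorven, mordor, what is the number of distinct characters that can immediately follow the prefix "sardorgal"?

2

Follow the path "sardorgal" to its node, then look at its outgoing edges.
Distinct next characters after "sardorgal": m, v.
That node has 2 child edges.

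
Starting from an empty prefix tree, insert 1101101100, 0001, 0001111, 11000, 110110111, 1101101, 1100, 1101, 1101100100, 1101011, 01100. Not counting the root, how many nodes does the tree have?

31

Trie structure (* marks end of a word):
(root)
├─ 0
│  ├─ 0
│  │  └─ 0
│  │     └─ 1 *
│  │        └─ 1
│  │           └─ 1
│  │              └─ 1 *
│  └─ 1
│     └─ 1
│        └─ 0
│           └─ 0 *
└─ 1
   └─ 1
      └─ 0
         ├─ 0 *
         │  └─ 0 *
         └─ 1 *
            ├─ 0
            │  └─ 1
            │     └─ 1 *
            └─ 1
               └─ 0
                  ├─ 0
                  │  └─ 1
                  │     └─ 0
                  │        └─ 0 *
                  └─ 1 *
                     └─ 1
                        ├─ 0
                        │  └─ 0 *
                        └─ 1 *
Counting every labelled node above: 31.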